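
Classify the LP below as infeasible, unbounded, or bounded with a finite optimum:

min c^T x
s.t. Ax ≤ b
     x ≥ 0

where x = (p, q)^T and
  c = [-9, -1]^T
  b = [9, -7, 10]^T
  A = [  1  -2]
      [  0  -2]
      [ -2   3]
Feasible point: (1, 4) satisfies every constraint, so the LP is feasible.
Direction d = (2, 1): for each constraint row a, a·d ≤ 0 —
  (1)(2) + (-2)(1) = 0 ≤ 0
  (0)(2) + (-2)(1) = -2 ≤ 0
  (-2)(2) + (3)(1) = -1 ≤ 0
and d ≥ 0, so (1, 4) + t·d stays feasible for every t ≥ 0. Along this ray z = -9p - q changes by -19 per unit t, so z → −∞.

The LP is unbounded; z can be made arbitrarily small.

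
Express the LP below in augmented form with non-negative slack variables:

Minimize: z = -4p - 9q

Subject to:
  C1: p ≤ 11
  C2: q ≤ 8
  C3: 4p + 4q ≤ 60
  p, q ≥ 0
min z = -4p - 9q

s.t.
  p + s1 = 11
  q + s2 = 8
  4p + 4q + s3 = 60
  p, q, s1, s2, s3 ≥ 0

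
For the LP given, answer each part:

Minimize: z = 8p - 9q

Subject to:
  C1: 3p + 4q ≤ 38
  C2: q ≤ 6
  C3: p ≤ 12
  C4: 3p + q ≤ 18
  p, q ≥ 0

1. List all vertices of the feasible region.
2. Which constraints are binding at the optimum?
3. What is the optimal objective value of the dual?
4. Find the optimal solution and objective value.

1. (0, 0), (6, 0), (4, 6), (0, 6)
2. C2, p ≥ 0
3. -54 (by strong duality, equal to the primal optimum)
4. p = 0, q = 6, z = -54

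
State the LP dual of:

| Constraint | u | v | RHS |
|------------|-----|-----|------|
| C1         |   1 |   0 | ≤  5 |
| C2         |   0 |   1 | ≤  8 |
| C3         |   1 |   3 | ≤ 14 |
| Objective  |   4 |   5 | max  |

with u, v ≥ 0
Minimize: z = 5y1 + 8y2 + 14y3

Subject to:
  C1: -y1 - y3 ≤ -4
  C2: -y2 - 3y3 ≤ -5
  y1, y2, y3 ≥ 0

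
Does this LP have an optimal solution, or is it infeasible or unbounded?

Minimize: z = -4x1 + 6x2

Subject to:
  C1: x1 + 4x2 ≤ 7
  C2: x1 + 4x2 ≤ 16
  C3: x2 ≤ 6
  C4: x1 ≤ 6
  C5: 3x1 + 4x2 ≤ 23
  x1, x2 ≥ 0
The point (6, 0) satisfies every constraint, so the LP is feasible; the constraints give x1 ≤ 6 and x2 ≤ 6, which with x1, x2 ≥ 0 keep the feasible region inside a bounded box. A feasible, bounded LP attains a finite optimum at a vertex.

Evaluating z = -4x1 + 6x2 at each vertex:
  (0, 0): z = 0
  (6, 0): z = -24
  (6, 0.25): z = -22.5
  (0, 1.75): z = 10.5

Feasible with finite optimum z* = -24 at (6, 0).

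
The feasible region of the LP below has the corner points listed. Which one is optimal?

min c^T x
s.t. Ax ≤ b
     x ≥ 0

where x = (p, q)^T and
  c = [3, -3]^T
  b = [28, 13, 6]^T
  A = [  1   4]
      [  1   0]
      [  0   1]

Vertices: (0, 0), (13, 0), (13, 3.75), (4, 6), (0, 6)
(0, 6) with z = -18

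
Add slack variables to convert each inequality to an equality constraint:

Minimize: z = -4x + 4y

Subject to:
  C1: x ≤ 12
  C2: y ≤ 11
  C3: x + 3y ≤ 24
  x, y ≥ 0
min z = -4x + 4y

s.t.
  x + s1 = 12
  y + s2 = 11
  x + 3y + s3 = 24
  x, y, s1, s2, s3 ≥ 0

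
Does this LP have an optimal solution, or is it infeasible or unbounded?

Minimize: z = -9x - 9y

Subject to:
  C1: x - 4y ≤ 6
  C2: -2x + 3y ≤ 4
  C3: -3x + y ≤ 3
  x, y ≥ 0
Feasible point: (0, 0) satisfies every constraint, so the LP is feasible.
Direction d = (4, 1): for each constraint row a, a·d ≤ 0 —
  (1)(4) + (-4)(1) = 0 ≤ 0
  (-2)(4) + (3)(1) = -5 ≤ 0
  (-3)(4) + (1)(1) = -11 ≤ 0
and d ≥ 0, so (0, 0) + t·d stays feasible for every t ≥ 0. Along this ray z = -9x - 9y changes by -45 per unit t, so z → −∞.

Unbounded — the objective can decrease without bound over the feasible region.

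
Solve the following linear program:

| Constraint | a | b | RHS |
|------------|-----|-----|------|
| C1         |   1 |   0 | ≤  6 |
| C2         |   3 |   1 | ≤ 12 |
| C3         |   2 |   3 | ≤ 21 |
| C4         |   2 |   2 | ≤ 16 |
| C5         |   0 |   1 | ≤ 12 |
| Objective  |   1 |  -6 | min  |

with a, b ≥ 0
Each vertex is the intersection of two constraint boundaries that also satisfies all remaining constraints:
  a = 0 and b = 0 → (0, 0)
  3a + b = 12 and b = 0 → (4, 0)
  3a + b = 12 and 2a + 3b = 21 → (2.143, 5.571)
  2a + 3b = 21 and a = 0 → (0, 7)

Evaluating z = a - 6b at each vertex:
  (0, 0): z = 0
  (4, 0): z = 4
  (2.143, 5.571): z = -31.29
  (0, 7): z = -42

The minimum is at (0, 7) with z = -42.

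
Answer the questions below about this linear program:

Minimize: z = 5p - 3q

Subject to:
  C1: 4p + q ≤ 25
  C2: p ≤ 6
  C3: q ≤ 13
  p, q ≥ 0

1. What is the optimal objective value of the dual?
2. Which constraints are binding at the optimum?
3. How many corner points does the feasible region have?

1. -39 (by strong duality, equal to the primal optimum)
2. C3, p ≥ 0
3. 5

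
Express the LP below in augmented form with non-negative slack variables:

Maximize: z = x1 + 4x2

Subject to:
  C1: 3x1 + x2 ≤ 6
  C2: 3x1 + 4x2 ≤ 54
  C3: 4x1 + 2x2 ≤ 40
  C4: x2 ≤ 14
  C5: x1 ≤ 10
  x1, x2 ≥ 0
max z = x1 + 4x2

s.t.
  3x1 + x2 + s1 = 6
  3x1 + 4x2 + s2 = 54
  4x1 + 2x2 + s3 = 40
  x2 + s4 = 14
  x1 + s5 = 10
  x1, x2, s1, s2, s3, s4, s5 ≥ 0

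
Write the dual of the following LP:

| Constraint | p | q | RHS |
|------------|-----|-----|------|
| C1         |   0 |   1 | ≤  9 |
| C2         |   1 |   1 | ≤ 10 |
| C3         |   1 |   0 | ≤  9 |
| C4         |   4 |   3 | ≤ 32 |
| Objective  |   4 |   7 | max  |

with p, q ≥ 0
Minimize: z = 9y1 + 10y2 + 9y3 + 32y4

Subject to:
  C1: -y2 - y3 - 4y4 ≤ -4
  C2: -y1 - y2 - 3y4 ≤ -7
  y1, y2, y3, y4 ≥ 0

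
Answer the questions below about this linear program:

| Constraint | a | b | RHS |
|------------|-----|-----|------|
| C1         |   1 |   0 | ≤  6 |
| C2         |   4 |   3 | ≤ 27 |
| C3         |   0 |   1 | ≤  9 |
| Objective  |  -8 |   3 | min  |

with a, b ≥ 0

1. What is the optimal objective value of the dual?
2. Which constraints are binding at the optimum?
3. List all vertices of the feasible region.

1. -48 (by strong duality, equal to the primal optimum)
2. C1, b ≥ 0
3. (0, 0), (6, 0), (6, 1), (0, 9)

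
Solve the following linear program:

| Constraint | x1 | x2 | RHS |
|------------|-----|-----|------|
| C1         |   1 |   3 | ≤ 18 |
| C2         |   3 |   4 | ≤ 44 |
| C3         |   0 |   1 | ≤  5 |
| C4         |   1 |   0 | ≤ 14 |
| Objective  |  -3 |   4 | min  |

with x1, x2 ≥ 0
x1 = 14, x2 = 0, z = -42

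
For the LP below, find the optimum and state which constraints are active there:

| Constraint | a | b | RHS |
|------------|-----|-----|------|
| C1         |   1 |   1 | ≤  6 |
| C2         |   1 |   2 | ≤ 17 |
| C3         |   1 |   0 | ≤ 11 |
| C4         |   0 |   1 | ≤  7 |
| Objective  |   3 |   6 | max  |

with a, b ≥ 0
Optimal: a = 0, b = 6
Slack at optimum:
  C1: slack = 0 (binding)
  C2: slack = 5
  C3: slack = 11
  C4: slack = 1
  a ≥ 0: a = 0 (binding)
  b ≥ 0: b = 6
Binding constraints: C1, a ≥ 0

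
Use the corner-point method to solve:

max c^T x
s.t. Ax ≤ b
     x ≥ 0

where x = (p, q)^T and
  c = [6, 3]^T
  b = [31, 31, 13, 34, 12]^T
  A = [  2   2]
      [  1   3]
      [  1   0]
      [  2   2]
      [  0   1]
Each vertex is the intersection of two constraint boundaries that also satisfies all remaining constraints:
  p = 0 and q = 0 → (0, 0)
  p = 13 and q = 0 → (13, 0)
  2p + 2q = 31 and p = 13 → (13, 2.5)
  2p + 2q = 31 and p + 3q = 31 → (7.75, 7.75)
  p + 3q = 31 and p = 0 → (0, 10.33)

Evaluating z = 6p + 3q at each vertex:
  (0, 0): z = 0
  (13, 0): z = 78
  (13, 2.5): z = 85.5
  (7.75, 7.75): z = 69.75
  (0, 10.33): z = 31

The maximum is at (13, 2.5) with z = 85.5.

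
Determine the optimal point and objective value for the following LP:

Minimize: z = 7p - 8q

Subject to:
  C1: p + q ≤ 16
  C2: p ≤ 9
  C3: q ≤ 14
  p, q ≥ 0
p = 0, q = 14, z = -112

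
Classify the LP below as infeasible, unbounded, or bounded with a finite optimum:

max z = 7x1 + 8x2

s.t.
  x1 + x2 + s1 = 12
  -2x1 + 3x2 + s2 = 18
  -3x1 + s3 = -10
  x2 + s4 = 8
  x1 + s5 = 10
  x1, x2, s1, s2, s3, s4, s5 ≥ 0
The point (4, 8) satisfies every constraint, so the LP is feasible; the constraints give x1 ≤ 10 and x2 ≤ 8, which with x1, x2 ≥ 0 keep the feasible region inside a bounded box. A feasible, bounded LP attains a finite optimum at a vertex.

Feasible with finite optimum z* = 92 at (4, 8).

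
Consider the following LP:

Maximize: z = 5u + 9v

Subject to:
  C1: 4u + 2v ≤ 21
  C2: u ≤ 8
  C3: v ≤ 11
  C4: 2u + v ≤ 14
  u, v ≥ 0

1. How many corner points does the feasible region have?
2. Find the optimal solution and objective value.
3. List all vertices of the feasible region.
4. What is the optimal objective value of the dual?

1. 3
2. u = 0, v = 10.5, z = 94.5
3. (0, 0), (5.25, 0), (0, 10.5)
4. 94.5 (by strong duality, equal to the primal optimum)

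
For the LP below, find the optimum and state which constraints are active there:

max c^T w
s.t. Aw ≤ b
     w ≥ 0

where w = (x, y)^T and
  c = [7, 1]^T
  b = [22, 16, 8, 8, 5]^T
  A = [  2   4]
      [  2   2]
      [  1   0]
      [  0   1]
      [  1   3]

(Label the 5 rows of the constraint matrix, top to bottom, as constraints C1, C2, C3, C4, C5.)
Optimal: x = 5, y = 0
Slack at optimum:
  C1: slack = 12
  C2: slack = 6
  C3: slack = 3
  C4: slack = 8
  C5: slack = 0 (binding)
  x ≥ 0: x = 5
  y ≥ 0: y = 0 (binding)
Binding constraints: C5, y ≥ 0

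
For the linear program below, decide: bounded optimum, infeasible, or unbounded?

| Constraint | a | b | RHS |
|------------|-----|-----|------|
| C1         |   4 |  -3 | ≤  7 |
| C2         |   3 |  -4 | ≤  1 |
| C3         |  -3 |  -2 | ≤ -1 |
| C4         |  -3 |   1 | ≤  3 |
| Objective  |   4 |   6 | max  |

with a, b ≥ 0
Feasible point: (0, 1) satisfies every constraint, so the LP is feasible.
Direction d = (3, 4): for each constraint row a, a·d ≤ 0 —
  (4)(3) + (-3)(4) = 0 ≤ 0
  (3)(3) + (-4)(4) = -7 ≤ 0
  (-3)(3) + (-2)(4) = -17 ≤ 0
  (-3)(3) + (1)(4) = -5 ≤ 0
and d ≥ 0, so (0, 1) + t·d stays feasible for every t ≥ 0. Along this ray z = 4a + 6b changes by 36 per unit t, so z → +∞.

The LP is unbounded; z can be made arbitrarily large.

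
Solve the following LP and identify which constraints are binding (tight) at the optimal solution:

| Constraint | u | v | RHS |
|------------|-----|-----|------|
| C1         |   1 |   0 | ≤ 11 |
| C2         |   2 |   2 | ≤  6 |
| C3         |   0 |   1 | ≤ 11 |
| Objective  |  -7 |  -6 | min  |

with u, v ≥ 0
Optimal: u = 3, v = 0
Slack at optimum:
  C1: slack = 8
  C2: slack = 0 (binding)
  C3: slack = 11
  u ≥ 0: u = 3
  v ≥ 0: v = 0 (binding)
Binding constraints: C2, v ≥ 0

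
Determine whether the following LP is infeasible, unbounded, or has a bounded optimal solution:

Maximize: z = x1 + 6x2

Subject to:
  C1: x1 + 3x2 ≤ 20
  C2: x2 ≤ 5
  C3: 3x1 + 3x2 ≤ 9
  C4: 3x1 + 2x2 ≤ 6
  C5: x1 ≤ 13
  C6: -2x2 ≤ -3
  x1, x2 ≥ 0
The point (0, 3) satisfies every constraint, so the LP is feasible; the constraints give x1 ≤ 13 and x2 ≤ 5, which with x1, x2 ≥ 0 keep the feasible region inside a bounded box. A feasible, bounded LP attains a finite optimum at a vertex.

Bounded optimum: z* = 18 at (0, 3).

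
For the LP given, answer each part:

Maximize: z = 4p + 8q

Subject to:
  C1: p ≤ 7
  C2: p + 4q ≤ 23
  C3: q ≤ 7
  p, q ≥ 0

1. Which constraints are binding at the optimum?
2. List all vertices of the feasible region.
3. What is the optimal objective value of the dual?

1. C1, C2
2. (0, 0), (7, 0), (7, 4), (0, 5.75)
3. 60 (by strong duality, equal to the primal optimum)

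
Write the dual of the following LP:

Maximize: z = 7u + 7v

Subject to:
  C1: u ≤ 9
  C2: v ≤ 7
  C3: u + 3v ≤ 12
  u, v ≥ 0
Minimize: z = 9y1 + 7y2 + 12y3

Subject to:
  C1: -y1 - y3 ≤ -7
  C2: -y2 - 3y3 ≤ -7
  y1, y2, y3 ≥ 0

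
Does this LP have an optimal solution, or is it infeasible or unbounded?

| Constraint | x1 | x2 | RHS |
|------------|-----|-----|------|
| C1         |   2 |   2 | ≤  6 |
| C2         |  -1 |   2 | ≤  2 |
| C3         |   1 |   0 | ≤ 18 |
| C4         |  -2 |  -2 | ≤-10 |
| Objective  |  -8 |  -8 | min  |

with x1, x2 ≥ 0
C1 requires 2x1 + 2x2 ≤ 6, while C4 (-2x1 - 2x2 ≤ -10) is equivalent to 2x1 + 2x2 ≥ 10. Together they would need 10 ≤ 2x1 + 2x2 ≤ 6, which is impossible since 10 > 6. No point satisfies all constraints.

Infeasible: no point satisfies all constraints simultaneously.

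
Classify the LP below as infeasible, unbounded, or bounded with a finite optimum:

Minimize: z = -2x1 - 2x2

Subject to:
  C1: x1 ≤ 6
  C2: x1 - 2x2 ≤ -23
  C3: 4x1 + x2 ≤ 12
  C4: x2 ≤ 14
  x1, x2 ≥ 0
The point (0, 12) satisfies every constraint, so the LP is feasible; the constraints give x1 ≤ 6 and x2 ≤ 14, which with x1, x2 ≥ 0 keep the feasible region inside a bounded box. A feasible, bounded LP attains a finite optimum at a vertex.

Evaluating z = -2x1 - 2x2 at each vertex:
  (0, 11.5): z = -23
  (0.1111, 11.56): z = -23.33
  (0, 12): z = -24

Feasible with finite optimum z* = -24 at (0, 12).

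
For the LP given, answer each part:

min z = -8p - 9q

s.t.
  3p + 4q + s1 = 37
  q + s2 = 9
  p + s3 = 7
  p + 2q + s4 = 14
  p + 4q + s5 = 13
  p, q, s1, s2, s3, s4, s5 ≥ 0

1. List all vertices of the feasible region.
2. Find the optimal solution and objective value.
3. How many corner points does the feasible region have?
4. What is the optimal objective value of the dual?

1. (0, 0), (7, 0), (7, 1.5), (0, 3.25)
2. p = 7, q = 1.5, z = -69.5
3. 4
4. -69.5 (by strong duality, equal to the primal optimum)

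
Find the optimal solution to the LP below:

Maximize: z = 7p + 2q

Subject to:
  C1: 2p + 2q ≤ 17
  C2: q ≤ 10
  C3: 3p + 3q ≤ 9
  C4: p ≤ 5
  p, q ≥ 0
Each vertex is the intersection of two constraint boundaries that also satisfies all remaining constraints:
  p = 0 and q = 0 → (0, 0)
  3p + 3q = 9 and q = 0 → (3, 0)
  3p + 3q = 9 and p = 0 → (0, 3)

Evaluating z = 7p + 2q at each vertex:
  (0, 0): z = 0
  (3, 0): z = 21
  (0, 3): z = 6

The maximum is at (3, 0) with z = 21.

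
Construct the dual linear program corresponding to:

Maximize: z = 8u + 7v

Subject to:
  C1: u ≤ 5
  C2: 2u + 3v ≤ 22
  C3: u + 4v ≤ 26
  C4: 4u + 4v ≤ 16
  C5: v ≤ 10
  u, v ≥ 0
Minimize: z = 5y1 + 22y2 + 26y3 + 16y4 + 10y5

Subject to:
  C1: -y1 - 2y2 - y3 - 4y4 ≤ -8
  C2: -3y2 - 4y3 - 4y4 - y5 ≤ -7
  y1, y2, y3, y4, y5 ≥ 0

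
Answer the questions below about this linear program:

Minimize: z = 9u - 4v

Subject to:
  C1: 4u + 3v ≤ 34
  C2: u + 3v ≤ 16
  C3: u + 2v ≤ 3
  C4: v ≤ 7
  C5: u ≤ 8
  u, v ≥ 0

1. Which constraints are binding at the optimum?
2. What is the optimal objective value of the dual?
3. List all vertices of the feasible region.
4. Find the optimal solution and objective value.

1. C3, u ≥ 0
2. -6 (by strong duality, equal to the primal optimum)
3. (0, 0), (3, 0), (0, 1.5)
4. u = 0, v = 1.5, z = -6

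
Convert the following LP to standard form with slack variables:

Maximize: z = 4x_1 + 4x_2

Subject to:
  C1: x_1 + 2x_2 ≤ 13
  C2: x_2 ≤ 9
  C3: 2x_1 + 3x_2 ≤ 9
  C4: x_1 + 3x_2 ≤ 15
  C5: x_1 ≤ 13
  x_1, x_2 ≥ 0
max z = 4x_1 + 4x_2

s.t.
  x_1 + 2x_2 + s1 = 13
  x_2 + s2 = 9
  2x_1 + 3x_2 + s3 = 9
  x_1 + 3x_2 + s4 = 15
  x_1 + s5 = 13
  x_1, x_2, s1, s2, s3, s4, s5 ≥ 0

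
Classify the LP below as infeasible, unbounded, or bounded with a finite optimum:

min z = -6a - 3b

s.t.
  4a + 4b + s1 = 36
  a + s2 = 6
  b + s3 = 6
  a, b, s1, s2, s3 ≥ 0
The point (6, 3) satisfies every constraint, so the LP is feasible; the constraints give a ≤ 6 and b ≤ 6, which with a, b ≥ 0 keep the feasible region inside a bounded box. A feasible, bounded LP attains a finite optimum at a vertex.

Feasible with finite optimum z* = -45 at (6, 3).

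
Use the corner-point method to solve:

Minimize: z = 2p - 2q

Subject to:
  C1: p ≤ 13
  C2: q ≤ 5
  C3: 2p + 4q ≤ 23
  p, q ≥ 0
Each vertex is the intersection of two constraint boundaries that also satisfies all remaining constraints:
  p = 0 and q = 0 → (0, 0)
  2p + 4q = 23 and q = 0 → (11.5, 0)
  q = 5 and 2p + 4q = 23 → (1.5, 5)
  q = 5 and p = 0 → (0, 5)

Evaluating z = 2p - 2q at each vertex:
  (0, 0): z = 0
  (11.5, 0): z = 23
  (1.5, 5): z = -7
  (0, 5): z = -10

The minimum is at (0, 5) with z = -10.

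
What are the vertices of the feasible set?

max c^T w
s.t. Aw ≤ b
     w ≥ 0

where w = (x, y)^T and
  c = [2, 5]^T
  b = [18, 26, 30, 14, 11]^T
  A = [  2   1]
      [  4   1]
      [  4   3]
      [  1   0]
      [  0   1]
Each vertex is the intersection of two constraint boundaries that also satisfies all remaining constraints:
  x = 0 and y = 0 → (0, 0)
  4x + y = 26 and y = 0 → (6.5, 0)
  4x + y = 26 and 4x + 3y = 30 → (6, 2)
  4x + 3y = 30 and x = 0 → (0, 10)

Vertices: (0, 0), (6.5, 0), (6, 2), (0, 10)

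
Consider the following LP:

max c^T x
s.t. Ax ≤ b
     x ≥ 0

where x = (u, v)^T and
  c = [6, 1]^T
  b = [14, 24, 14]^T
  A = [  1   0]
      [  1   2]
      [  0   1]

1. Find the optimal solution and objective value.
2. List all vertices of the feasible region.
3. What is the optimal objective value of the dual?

1. u = 14, v = 5, z = 89
2. (0, 0), (14, 0), (14, 5), (0, 12)
3. 89 (by strong duality, equal to the primal optimum)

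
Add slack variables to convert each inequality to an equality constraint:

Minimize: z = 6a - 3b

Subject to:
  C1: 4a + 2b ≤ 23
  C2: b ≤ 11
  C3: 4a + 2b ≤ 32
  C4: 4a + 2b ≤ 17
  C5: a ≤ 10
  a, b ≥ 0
min z = 6a - 3b

s.t.
  4a + 2b + s1 = 23
  b + s2 = 11
  4a + 2b + s3 = 32
  4a + 2b + s4 = 17
  a + s5 = 10
  a, b, s1, s2, s3, s4, s5 ≥ 0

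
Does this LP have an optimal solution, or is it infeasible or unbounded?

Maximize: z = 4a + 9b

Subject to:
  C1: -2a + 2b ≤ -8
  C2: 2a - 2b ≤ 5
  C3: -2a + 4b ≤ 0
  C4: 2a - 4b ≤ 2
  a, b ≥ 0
C2 requires 2a - 2b ≤ 5, while C1 (-2a + 2b ≤ -8) is equivalent to 2a - 2b ≥ 8. Together they would need 8 ≤ 2a - 2b ≤ 5, which is impossible since 8 > 5. No point satisfies all constraints.

The feasible region is empty; the LP is infeasible.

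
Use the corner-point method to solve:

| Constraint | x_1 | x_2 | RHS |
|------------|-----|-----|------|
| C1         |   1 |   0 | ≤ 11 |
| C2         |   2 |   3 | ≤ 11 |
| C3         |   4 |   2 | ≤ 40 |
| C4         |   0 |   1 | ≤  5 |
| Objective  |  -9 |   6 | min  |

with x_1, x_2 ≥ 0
Each vertex is the intersection of two constraint boundaries that also satisfies all remaining constraints:
  x_1 = 0 and x_2 = 0 → (0, 0)
  2x_1 + 3x_2 = 11 and x_2 = 0 → (5.5, 0)
  2x_1 + 3x_2 = 11 and x_1 = 0 → (0, 3.667)

Evaluating z = -9x_1 + 6x_2 at each vertex:
  (0, 0): z = 0
  (5.5, 0): z = -49.5
  (0, 3.667): z = 22

The minimum is at (5.5, 0) with z = -49.5.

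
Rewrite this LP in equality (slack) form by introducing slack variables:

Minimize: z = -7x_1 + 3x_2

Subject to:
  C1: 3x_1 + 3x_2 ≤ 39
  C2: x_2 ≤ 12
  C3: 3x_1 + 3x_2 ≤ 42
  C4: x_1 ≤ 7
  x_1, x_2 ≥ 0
min z = -7x_1 + 3x_2

s.t.
  3x_1 + 3x_2 + s1 = 39
  x_2 + s2 = 12
  3x_1 + 3x_2 + s3 = 42
  x_1 + s4 = 7
  x_1, x_2, s1, s2, s3, s4 ≥ 0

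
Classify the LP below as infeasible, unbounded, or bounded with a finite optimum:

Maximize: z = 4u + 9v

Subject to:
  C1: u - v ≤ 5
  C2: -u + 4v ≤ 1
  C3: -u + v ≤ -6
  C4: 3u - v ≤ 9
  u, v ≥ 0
C1 requires u - v ≤ 5, while C3 (-u + v ≤ -6) is equivalent to u - v ≥ 6. Together they would need 6 ≤ u - v ≤ 5, which is impossible since 6 > 5. No point satisfies all constraints.

Infeasible — the constraint set is empty.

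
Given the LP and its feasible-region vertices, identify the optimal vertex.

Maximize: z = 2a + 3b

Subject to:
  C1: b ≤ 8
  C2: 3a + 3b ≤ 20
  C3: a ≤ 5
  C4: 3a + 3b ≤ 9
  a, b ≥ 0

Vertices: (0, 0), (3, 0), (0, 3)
Evaluating z = 2a + 3b at each vertex:
  (0, 0): z = 0
  (3, 0): z = 6
  (0, 3): z = 9

The largest value is z = 9, attained at (0, 3).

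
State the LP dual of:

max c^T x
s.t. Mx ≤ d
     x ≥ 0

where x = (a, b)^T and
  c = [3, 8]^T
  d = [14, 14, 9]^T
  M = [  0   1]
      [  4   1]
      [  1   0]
Minimize: z = 14y1 + 14y2 + 9y3

Subject to:
  C1: -4y2 - y3 ≤ -3
  C2: -y1 - y2 ≤ -8
  y1, y2, y3 ≥ 0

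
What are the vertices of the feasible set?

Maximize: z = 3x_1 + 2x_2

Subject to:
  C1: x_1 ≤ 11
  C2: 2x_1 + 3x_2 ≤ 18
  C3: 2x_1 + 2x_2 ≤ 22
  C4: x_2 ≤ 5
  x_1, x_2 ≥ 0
Each vertex is the intersection of two constraint boundaries that also satisfies all remaining constraints:
  x_1 = 0 and x_2 = 0 → (0, 0)
  2x_1 + 3x_2 = 18 and x_2 = 0 → (9, 0)
  2x_1 + 3x_2 = 18 and x_2 = 5 → (1.5, 5)
  x_2 = 5 and x_1 = 0 → (0, 5)

Vertices: (0, 0), (9, 0), (1.5, 5), (0, 5)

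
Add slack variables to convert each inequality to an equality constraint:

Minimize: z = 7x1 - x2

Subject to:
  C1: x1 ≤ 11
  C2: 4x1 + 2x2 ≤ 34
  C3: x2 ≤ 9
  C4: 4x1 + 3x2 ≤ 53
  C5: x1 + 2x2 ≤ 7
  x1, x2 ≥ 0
min z = 7x1 - x2

s.t.
  x1 + s1 = 11
  4x1 + 2x2 + s2 = 34
  x2 + s3 = 9
  4x1 + 3x2 + s4 = 53
  x1 + 2x2 + s5 = 7
  x1, x2, s1, s2, s3, s4, s5 ≥ 0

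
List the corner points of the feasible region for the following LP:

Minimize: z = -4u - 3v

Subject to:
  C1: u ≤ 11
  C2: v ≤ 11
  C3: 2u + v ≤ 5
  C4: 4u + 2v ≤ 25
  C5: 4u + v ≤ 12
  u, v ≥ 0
Each vertex is the intersection of two constraint boundaries that also satisfies all remaining constraints:
  u = 0 and v = 0 → (0, 0)
  2u + v = 5 and v = 0 → (2.5, 0)
  2u + v = 5 and u = 0 → (0, 5)

Vertices: (0, 0), (2.5, 0), (0, 5)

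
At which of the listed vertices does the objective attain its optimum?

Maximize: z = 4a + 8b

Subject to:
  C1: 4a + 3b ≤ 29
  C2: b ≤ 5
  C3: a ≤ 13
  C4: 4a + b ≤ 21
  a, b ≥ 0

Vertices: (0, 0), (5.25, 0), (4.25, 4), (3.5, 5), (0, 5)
Evaluating z = 4a + 8b at each vertex:
  (0, 0): z = 0
  (5.25, 0): z = 21
  (4.25, 4): z = 49
  (3.5, 5): z = 54
  (0, 5): z = 40

The largest value is z = 54, attained at (3.5, 5).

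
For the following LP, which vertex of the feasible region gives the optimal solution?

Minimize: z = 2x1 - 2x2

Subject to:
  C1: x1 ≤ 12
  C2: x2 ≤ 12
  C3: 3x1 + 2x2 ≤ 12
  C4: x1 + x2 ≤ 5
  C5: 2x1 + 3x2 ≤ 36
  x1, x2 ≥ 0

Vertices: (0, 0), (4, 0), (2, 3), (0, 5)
Evaluating z = 2x1 - 2x2 at each vertex:
  (0, 0): z = 0
  (4, 0): z = 8
  (2, 3): z = -2
  (0, 5): z = -10

The smallest value is z = -10, attained at (0, 5).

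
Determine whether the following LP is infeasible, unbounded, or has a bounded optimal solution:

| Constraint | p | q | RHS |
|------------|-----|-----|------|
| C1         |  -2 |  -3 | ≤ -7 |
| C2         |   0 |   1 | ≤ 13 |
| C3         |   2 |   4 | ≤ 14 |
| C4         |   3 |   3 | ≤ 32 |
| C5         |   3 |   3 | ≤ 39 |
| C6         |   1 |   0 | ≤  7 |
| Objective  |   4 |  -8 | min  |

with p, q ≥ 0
The point (0, 3.5) satisfies every constraint, so the LP is feasible; the constraints give p ≤ 7 and q ≤ 13, which with p, q ≥ 0 keep the feasible region inside a bounded box. A feasible, bounded LP attains a finite optimum at a vertex.

Evaluating z = 4p - 8q at each vertex:
  (3.5, 0): z = 14
  (7, 0): z = 28
  (0, 3.5): z = -28
  (0, 2.333): z = -18.67

Bounded optimum: z* = -28 at (0, 3.5).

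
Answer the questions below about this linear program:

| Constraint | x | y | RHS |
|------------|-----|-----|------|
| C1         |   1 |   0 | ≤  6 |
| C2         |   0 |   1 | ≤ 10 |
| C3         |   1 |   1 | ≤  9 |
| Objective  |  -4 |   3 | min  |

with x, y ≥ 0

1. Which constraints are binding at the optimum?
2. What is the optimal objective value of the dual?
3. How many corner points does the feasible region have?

1. C1, y ≥ 0
2. -24 (by strong duality, equal to the primal optimum)
3. 4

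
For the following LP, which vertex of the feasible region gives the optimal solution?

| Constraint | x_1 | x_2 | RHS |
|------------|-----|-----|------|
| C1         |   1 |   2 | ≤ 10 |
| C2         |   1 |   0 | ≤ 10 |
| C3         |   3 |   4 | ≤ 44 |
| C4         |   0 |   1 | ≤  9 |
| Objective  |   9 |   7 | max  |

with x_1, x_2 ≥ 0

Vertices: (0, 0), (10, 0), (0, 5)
Evaluating z = 9x_1 + 7x_2 at each vertex:
  (0, 0): z = 0
  (10, 0): z = 90
  (0, 5): z = 35

The largest value is z = 90, attained at (10, 0).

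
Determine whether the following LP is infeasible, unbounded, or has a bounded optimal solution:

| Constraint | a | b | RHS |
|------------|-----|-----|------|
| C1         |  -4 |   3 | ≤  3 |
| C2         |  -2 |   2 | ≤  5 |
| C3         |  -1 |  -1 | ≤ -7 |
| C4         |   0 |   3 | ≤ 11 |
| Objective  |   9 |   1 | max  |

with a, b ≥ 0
Feasible point: (4, 3) satisfies every constraint, so the LP is feasible.
Direction d = (1, 0): for each constraint row a, a·d ≤ 0 —
  (-4)(1) + (3)(0) = -4 ≤ 0
  (-2)(1) + (2)(0) = -2 ≤ 0
  (-1)(1) + (-1)(0) = -1 ≤ 0
  (0)(1) + (3)(0) = 0 ≤ 0
and d ≥ 0, so (4, 3) + t·d stays feasible for every t ≥ 0. Along this ray z = 9a + b changes by 9 per unit t, so z → +∞.

Unbounded — the objective can increase without bound over the feasible region.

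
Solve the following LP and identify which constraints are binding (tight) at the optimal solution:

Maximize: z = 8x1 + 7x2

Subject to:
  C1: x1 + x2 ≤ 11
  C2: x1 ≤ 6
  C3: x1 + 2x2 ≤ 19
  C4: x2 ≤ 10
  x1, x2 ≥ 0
Optimal: x1 = 6, x2 = 5
Binding: C1, C2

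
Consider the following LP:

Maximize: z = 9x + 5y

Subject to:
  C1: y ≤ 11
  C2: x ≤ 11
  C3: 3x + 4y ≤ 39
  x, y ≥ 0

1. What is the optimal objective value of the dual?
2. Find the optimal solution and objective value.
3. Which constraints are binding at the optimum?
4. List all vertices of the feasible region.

1. 106.5 (by strong duality, equal to the primal optimum)
2. x = 11, y = 1.5, z = 106.5
3. C2, C3
4. (0, 0), (11, 0), (11, 1.5), (0, 9.75)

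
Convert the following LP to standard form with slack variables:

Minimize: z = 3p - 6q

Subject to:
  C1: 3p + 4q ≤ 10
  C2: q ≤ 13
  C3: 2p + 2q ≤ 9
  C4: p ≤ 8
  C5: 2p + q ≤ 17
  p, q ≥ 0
min z = 3p - 6q

s.t.
  3p + 4q + s1 = 10
  q + s2 = 13
  2p + 2q + s3 = 9
  p + s4 = 8
  2p + q + s5 = 17
  p, q, s1, s2, s3, s4, s5 ≥ 0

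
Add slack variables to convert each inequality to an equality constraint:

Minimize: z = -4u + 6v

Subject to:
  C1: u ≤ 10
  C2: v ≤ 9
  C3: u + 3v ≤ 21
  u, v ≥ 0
min z = -4u + 6v

s.t.
  u + s1 = 10
  v + s2 = 9
  u + 3v + s3 = 21
  u, v, s1, s2, s3 ≥ 0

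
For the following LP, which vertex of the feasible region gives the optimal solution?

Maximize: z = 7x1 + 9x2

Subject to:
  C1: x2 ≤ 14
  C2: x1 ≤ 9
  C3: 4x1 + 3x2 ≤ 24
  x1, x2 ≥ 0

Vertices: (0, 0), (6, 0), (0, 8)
Evaluating z = 7x1 + 9x2 at each vertex:
  (0, 0): z = 0
  (6, 0): z = 42
  (0, 8): z = 72

The largest value is z = 72, attained at (0, 8).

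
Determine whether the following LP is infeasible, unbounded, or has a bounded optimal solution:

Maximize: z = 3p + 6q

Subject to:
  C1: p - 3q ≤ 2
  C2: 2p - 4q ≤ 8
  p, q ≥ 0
Feasible point: (0, 0) satisfies every constraint, so the LP is feasible.
Direction d = (0, 1): for each constraint row a, a·d ≤ 0 —
  (1)(0) + (-3)(1) = -3 ≤ 0
  (2)(0) + (-4)(1) = -4 ≤ 0
and d ≥ 0, so (0, 0) + t·d stays feasible for every t ≥ 0. Along this ray z = 3p + 6q changes by 6 per unit t, so z → +∞.

Unbounded — the objective can increase without bound over the feasible region.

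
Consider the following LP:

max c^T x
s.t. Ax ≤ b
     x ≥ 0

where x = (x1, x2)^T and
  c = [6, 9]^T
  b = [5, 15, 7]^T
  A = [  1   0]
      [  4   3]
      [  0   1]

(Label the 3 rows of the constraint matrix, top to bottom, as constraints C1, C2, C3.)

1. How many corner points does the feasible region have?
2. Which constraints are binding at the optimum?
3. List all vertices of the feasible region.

1. 3
2. C2, x1 ≥ 0
3. (0, 0), (3.75, 0), (0, 5)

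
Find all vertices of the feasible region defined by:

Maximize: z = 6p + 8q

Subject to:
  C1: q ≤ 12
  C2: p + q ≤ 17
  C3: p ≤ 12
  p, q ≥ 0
Each vertex is the intersection of two constraint boundaries that also satisfies all remaining constraints:
  p = 0 and q = 0 → (0, 0)
  p = 12 and q = 0 → (12, 0)
  p + q = 17 and p = 12 → (12, 5)
  q = 12 and p + q = 17 → (5, 12)
  q = 12 and p = 0 → (0, 12)

Vertices: (0, 0), (12, 0), (12, 5), (5, 12), (0, 12)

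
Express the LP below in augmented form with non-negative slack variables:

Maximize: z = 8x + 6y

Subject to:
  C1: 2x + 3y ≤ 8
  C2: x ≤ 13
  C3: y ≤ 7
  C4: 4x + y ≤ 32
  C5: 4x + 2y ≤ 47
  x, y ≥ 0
max z = 8x + 6y

s.t.
  2x + 3y + s1 = 8
  x + s2 = 13
  y + s3 = 7
  4x + y + s4 = 32
  4x + 2y + s5 = 47
  x, y, s1, s2, s3, s4, s5 ≥ 0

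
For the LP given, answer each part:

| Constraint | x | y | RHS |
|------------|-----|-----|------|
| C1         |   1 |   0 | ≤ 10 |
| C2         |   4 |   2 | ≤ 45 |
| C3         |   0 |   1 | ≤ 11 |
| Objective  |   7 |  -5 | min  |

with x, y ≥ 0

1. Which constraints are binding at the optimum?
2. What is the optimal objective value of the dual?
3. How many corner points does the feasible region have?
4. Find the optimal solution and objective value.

1. C3, x ≥ 0
2. -55 (by strong duality, equal to the primal optimum)
3. 5
4. x = 0, y = 11, z = -55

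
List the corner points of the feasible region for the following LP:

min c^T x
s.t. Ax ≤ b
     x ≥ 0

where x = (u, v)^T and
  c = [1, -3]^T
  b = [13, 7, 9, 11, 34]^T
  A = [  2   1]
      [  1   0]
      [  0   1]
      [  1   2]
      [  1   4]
Each vertex is the intersection of two constraint boundaries that also satisfies all remaining constraints:
  u = 0 and v = 0 → (0, 0)
  2u + v = 13 and v = 0 → (6.5, 0)
  2u + v = 13 and u + 2v = 11 → (5, 3)
  u + 2v = 11 and u = 0 → (0, 5.5)

Vertices: (0, 0), (6.5, 0), (5, 3), (0, 5.5)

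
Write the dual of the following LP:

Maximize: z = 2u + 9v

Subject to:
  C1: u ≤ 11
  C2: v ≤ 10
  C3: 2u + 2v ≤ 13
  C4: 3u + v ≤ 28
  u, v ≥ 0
Minimize: z = 11y1 + 10y2 + 13y3 + 28y4

Subject to:
  C1: -y1 - 2y3 - 3y4 ≤ -2
  C2: -y2 - 2y3 - y4 ≤ -9
  y1, y2, y3, y4 ≥ 0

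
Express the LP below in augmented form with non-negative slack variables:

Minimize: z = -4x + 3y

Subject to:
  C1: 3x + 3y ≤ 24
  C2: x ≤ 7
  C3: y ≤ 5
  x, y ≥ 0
min z = -4x + 3y

s.t.
  3x + 3y + s1 = 24
  x + s2 = 7
  y + s3 = 5
  x, y, s1, s2, s3 ≥ 0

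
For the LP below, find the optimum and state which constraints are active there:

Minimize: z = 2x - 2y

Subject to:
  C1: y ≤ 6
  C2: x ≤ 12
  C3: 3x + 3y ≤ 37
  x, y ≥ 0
Optimal: x = 0, y = 6
Slack at optimum:
  C1: slack = 0 (binding)
  C2: slack = 12
  C3: slack = 19
  x ≥ 0: x = 0 (binding)
  y ≥ 0: y = 6
Binding constraints: C1, x ≥ 0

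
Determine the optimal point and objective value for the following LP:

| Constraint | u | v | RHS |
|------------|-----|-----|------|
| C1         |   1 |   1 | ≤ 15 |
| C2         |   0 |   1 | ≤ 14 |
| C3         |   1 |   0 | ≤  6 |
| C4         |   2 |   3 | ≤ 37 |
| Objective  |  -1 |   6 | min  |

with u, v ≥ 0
u = 6, v = 0, z = -6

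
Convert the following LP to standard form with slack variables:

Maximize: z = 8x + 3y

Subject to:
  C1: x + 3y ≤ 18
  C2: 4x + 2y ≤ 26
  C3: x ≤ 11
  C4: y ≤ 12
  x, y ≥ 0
max z = 8x + 3y

s.t.
  x + 3y + s1 = 18
  4x + 2y + s2 = 26
  x + s3 = 11
  y + s4 = 12
  x, y, s1, s2, s3, s4 ≥ 0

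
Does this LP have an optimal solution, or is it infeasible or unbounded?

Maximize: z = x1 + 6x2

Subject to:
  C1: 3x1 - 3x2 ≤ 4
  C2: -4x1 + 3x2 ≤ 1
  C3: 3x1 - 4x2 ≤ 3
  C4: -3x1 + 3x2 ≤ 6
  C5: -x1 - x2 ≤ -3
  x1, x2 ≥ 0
Feasible point: (2, 1) satisfies every constraint, so the LP is feasible.
Direction d = (1, 1): for each constraint row a, a·d ≤ 0 —
  (3)(1) + (-3)(1) = 0 ≤ 0
  (-4)(1) + (3)(1) = -1 ≤ 0
  (3)(1) + (-4)(1) = -1 ≤ 0
  (-3)(1) + (3)(1) = 0 ≤ 0
  (-1)(1) + (-1)(1) = -2 ≤ 0
and d ≥ 0, so (2, 1) + t·d stays feasible for every t ≥ 0. Along this ray z = x1 + 6x2 changes by 7 per unit t, so z → +∞.

The LP is unbounded; z can be made arbitrarily large.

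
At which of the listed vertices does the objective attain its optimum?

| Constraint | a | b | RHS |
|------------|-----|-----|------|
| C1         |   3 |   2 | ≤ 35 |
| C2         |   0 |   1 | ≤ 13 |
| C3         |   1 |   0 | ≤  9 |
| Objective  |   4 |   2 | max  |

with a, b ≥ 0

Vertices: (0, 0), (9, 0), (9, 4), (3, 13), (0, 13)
Evaluating z = 4a + 2b at each vertex:
  (0, 0): z = 0
  (9, 0): z = 36
  (9, 4): z = 44
  (3, 13): z = 38
  (0, 13): z = 26

The largest value is z = 44, attained at (9, 4).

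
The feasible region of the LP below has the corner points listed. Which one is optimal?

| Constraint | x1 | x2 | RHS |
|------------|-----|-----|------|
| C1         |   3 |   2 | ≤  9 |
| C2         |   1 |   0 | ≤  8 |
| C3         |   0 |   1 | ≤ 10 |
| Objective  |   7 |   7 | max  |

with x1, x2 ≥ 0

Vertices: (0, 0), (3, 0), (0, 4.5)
(0, 4.5) with z = 31.5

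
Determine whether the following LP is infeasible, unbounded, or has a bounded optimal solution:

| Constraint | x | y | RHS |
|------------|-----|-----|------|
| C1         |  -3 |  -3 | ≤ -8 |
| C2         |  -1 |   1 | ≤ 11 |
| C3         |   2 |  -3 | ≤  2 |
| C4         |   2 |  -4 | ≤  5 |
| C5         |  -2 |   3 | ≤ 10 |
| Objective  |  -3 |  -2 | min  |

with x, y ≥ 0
Feasible point: (0, 3) satisfies every constraint, so the LP is feasible.
Direction d = (3, 2): for each constraint row a, a·d ≤ 0 —
  (-3)(3) + (-3)(2) = -15 ≤ 0
  (-1)(3) + (1)(2) = -1 ≤ 0
  (2)(3) + (-3)(2) = 0 ≤ 0
  (2)(3) + (-4)(2) = -2 ≤ 0
  (-2)(3) + (3)(2) = 0 ≤ 0
and d ≥ 0, so (0, 3) + t·d stays feasible for every t ≥ 0. Along this ray z = -3x - 2y changes by -13 per unit t, so z → −∞.

Unbounded — the objective can decrease without bound over the feasible region.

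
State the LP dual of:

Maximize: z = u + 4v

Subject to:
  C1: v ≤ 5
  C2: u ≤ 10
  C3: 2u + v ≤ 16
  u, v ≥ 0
Minimize: z = 5y1 + 10y2 + 16y3

Subject to:
  C1: -y2 - 2y3 ≤ -1
  C2: -y1 - y3 ≤ -4
  y1, y2, y3 ≥ 0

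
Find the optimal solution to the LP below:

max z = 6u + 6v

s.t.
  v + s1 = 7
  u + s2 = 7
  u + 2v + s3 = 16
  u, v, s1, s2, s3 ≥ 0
Each vertex is the intersection of two constraint boundaries that also satisfies all remaining constraints:
  u = 0 and v = 0 → (0, 0)
  u = 7 and v = 0 → (7, 0)
  u = 7 and u + 2v = 16 → (7, 4.5)
  v = 7 and u + 2v = 16 → (2, 7)
  v = 7 and u = 0 → (0, 7)

Evaluating z = 6u + 6v at each vertex:
  (0, 0): z = 0
  (7, 0): z = 42
  (7, 4.5): z = 69
  (2, 7): z = 54
  (0, 7): z = 42

The maximum is at (7, 4.5) with z = 69.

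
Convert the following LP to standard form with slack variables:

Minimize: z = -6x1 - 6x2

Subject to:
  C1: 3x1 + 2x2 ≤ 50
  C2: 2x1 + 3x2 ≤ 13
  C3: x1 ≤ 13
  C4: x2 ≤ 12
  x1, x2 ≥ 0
min z = -6x1 - 6x2

s.t.
  3x1 + 2x2 + s1 = 50
  2x1 + 3x2 + s2 = 13
  x1 + s3 = 13
  x2 + s4 = 12
  x1, x2, s1, s2, s3, s4 ≥ 0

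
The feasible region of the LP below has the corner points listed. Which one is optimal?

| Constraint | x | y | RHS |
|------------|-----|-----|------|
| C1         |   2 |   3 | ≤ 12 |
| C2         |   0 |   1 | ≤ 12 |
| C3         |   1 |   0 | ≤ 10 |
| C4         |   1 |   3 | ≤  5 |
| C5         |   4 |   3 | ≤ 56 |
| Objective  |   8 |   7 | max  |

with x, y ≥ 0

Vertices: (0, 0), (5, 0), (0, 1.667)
Evaluating z = 8x + 7y at each vertex:
  (0, 0): z = 0
  (5, 0): z = 40
  (0, 1.667): z = 11.67

The largest value is z = 40, attained at (5, 0).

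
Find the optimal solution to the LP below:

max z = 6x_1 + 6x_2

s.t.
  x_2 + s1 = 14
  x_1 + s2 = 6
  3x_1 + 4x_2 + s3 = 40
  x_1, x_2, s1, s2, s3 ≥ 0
Each vertex is the intersection of two constraint boundaries that also satisfies all remaining constraints:
  x_1 = 0 and x_2 = 0 → (0, 0)
  x_1 = 6 and x_2 = 0 → (6, 0)
  x_1 = 6 and 3x_1 + 4x_2 = 40 → (6, 5.5)
  3x_1 + 4x_2 = 40 and x_1 = 0 → (0, 10)

Evaluating z = 6x_1 + 6x_2 at each vertex:
  (0, 0): z = 0
  (6, 0): z = 36
  (6, 5.5): z = 69
  (0, 10): z = 60

The maximum is at (6, 5.5) with z = 69.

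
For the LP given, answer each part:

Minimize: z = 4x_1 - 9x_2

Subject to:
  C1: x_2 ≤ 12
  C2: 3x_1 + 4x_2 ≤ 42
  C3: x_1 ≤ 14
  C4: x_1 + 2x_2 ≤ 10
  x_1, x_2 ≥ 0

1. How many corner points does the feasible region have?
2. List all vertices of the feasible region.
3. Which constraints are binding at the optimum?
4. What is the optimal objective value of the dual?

1. 3
2. (0, 0), (10, 0), (0, 5)
3. C4, x_1 ≥ 0
4. -45 (by strong duality, equal to the primal optimum)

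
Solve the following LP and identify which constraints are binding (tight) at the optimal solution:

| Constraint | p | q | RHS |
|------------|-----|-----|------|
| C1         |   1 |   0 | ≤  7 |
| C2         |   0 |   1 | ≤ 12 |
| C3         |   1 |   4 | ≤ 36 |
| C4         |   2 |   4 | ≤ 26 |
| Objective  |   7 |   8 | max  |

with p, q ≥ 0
Optimal: p = 7, q = 3
Binding: C1, C4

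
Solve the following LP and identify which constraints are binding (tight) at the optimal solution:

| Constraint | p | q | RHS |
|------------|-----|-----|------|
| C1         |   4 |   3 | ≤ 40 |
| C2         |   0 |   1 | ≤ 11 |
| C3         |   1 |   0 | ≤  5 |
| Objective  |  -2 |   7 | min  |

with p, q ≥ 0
Optimal: p = 5, q = 0
Slack at optimum:
  C1: slack = 20
  C2: slack = 11
  C3: slack = 0 (binding)
  p ≥ 0: p = 5
  q ≥ 0: q = 0 (binding)
Binding constraints: C3, q ≥ 0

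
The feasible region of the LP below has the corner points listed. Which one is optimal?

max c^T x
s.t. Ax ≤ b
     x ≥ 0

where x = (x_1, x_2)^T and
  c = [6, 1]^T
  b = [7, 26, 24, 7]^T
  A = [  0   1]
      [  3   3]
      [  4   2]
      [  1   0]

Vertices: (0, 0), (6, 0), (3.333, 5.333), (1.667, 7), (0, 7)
Evaluating z = 6x_1 + x_2 at each vertex:
  (0, 0): z = 0
  (6, 0): z = 36
  (3.333, 5.333): z = 25.33
  (1.667, 7): z = 17
  (0, 7): z = 7

The largest value is z = 36, attained at (6, 0).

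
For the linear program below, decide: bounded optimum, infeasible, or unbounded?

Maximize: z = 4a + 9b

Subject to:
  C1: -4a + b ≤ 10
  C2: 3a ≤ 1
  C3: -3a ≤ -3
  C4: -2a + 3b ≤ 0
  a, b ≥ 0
C2 requires 3a ≤ 1, while C3 (-3a ≤ -3) is equivalent to 3a ≥ 3. Together they would need 3 ≤ 3a ≤ 1, which is impossible since 3 > 1. No point satisfies all constraints.

The feasible region is empty; the LP is infeasible.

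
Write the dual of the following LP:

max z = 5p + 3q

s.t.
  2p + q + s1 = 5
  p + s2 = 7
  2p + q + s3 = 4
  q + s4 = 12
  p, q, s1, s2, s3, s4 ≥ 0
Minimize: z = 5y1 + 7y2 + 4y3 + 12y4

Subject to:
  C1: -2y1 - y2 - 2y3 ≤ -5
  C2: -y1 - y3 - y4 ≤ -3
  y1, y2, y3, y4 ≥ 0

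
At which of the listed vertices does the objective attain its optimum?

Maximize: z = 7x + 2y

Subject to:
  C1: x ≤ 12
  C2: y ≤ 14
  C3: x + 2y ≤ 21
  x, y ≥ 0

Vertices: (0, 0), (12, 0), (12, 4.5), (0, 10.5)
Evaluating z = 7x + 2y at each vertex:
  (0, 0): z = 0
  (12, 0): z = 84
  (12, 4.5): z = 93
  (0, 10.5): z = 21

The largest value is z = 93, attained at (12, 4.5).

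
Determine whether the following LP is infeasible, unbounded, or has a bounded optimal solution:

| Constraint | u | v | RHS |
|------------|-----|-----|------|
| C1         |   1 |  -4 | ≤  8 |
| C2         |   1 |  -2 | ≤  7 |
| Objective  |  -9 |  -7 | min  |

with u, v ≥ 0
Feasible point: (0, 0) satisfies every constraint, so the LP is feasible.
Direction d = (0, 1): for each constraint row a, a·d ≤ 0 —
  (1)(0) + (-4)(1) = -4 ≤ 0
  (1)(0) + (-2)(1) = -2 ≤ 0
and d ≥ 0, so (0, 0) + t·d stays feasible for every t ≥ 0. Along this ray z = -9u - 7v changes by -7 per unit t, so z → −∞.

Unbounded — the objective can decrease without bound over the feasible region.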